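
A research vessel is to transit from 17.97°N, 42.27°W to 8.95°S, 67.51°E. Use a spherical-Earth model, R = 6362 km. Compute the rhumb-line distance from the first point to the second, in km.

12404 km

Rhumb course C = atan2(Δλ, Δψ) with Δψ = ln[tan(π/4+φ₂/2)/tan(π/4+φ₁/2)] = -0.4758, Δλ = +1.9160 → C = 103.94°
d = R·|Δφ| / |cos C| = 6362·0.46984 / 0.24099 = 12404 km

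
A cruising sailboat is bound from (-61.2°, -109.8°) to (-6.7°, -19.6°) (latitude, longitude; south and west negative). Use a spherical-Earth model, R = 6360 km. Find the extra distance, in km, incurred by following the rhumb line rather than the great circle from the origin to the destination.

Great circle: cos σ = sin φ₁ sin φ₂ + cos φ₁ cos φ₂ cos Δλ,  σ = 1.4701 rad → d_gc = 9349.6 km
Rhumb line: Δψ = +1.2424, q = Δφ/Δψ = 0.7656, d_rh = R√(Δφ²+q²Δλ²) = 9765.2 km
Excess = 9765.2 − 9349.6 = 415.6 ≈ 416 km

416 km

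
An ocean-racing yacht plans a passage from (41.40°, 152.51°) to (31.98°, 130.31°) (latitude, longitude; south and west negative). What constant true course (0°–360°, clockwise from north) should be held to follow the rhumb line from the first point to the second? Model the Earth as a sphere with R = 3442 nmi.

Meridional parts: M(φ₁)=+0.7951, M(φ₂)=+0.5896 → ΔM = -0.2055;  Δλ = -0.3875 rad
tan C = Δλ / ΔM = +1.8853 → C = 242.06°

242.1°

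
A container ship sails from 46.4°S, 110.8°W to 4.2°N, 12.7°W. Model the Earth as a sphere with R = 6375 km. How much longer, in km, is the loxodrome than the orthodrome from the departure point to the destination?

276 km

Great circle: cos σ = sin φ₁ sin φ₂ + cos φ₁ cos φ₂ cos Δλ,  σ = 1.7213 rad → d_gc = 10973.3 km
Rhumb line: Δψ = +0.9897, q = Δφ/Δψ = 0.8923, d_rh = R√(Δφ²+q²Δλ²) = 11249.7 km
Excess = 11249.7 − 10973.3 = 276.4 ≈ 276 km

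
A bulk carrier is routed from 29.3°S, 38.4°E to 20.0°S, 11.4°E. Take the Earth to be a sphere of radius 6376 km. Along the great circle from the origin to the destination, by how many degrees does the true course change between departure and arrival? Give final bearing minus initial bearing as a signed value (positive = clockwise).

Initial bearing θ₁ = atan2(sin Δλ cos φ₂, cos φ₁ sin φ₂ − sin φ₁ cos φ₂ cos Δλ) = 284.64°
Final bearing θ₂ = (initial bearing from the destination back to the start) + 180° = 296.12°
Δθ = θ₂ − θ₁ = +11.5°

+11.5°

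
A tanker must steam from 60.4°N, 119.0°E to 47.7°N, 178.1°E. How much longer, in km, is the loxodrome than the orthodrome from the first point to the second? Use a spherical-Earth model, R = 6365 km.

Great circle: cos σ = sin φ₁ sin φ₂ + cos φ₁ cos φ₂ cos Δλ,  σ = 0.6201 rad → d_gc = 3946.9 km
Rhumb line: Δψ = -0.3813, q = Δφ/Δψ = 0.5813, d_rh = R√(Δφ²+q²Δλ²) = 4068.6 km
Excess = 4068.6 − 3946.9 = 121.7 ≈ 122 km

122 km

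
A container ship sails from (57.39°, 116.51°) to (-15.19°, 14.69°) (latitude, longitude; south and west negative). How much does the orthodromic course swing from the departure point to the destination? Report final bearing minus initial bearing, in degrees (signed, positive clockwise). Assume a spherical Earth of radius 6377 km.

Initial bearing θ₁ = atan2(sin Δλ cos φ₂, cos φ₁ sin φ₂ − sin φ₁ cos φ₂ cos Δλ) = 271.53°
Final bearing θ₂ = (initial bearing from the destination back to the start) + 180° = 213.93°
Δθ = θ₂ − θ₁ = -57.6°

-57.6°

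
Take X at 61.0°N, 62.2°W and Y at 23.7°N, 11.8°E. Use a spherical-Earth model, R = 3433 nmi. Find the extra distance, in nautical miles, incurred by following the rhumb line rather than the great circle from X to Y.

137 nmi

Great circle: cos σ = sin φ₁ sin φ₂ + cos φ₁ cos φ₂ cos Δλ,  σ = 1.0771 rad → d_gc = 3697.6 nmi
Rhumb line: Δψ = -0.9264, q = Δφ/Δψ = 0.7027, d_rh = R√(Δφ²+q²Δλ²) = 3834.4 nmi
Excess = 3834.4 − 3697.6 = 136.8 ≈ 137 nmi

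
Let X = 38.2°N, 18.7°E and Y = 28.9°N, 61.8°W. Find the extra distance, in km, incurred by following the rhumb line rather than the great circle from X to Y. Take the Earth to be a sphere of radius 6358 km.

216 km

Great circle: cos σ = sin φ₁ sin φ₂ + cos φ₁ cos φ₂ cos Δλ,  σ = 1.1457 rad → d_gc = 7284.3 km
Rhumb line: Δψ = -0.1952, q = Δφ/Δψ = 0.8317, d_rh = R√(Δφ²+q²Δλ²) = 7500.7 km
Excess = 7500.7 − 7284.3 = 216.4 ≈ 216 km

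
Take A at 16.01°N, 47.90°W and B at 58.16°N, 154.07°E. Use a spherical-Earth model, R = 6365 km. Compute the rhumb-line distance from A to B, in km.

14097 km

Rhumb course C = atan2(Δλ, Δψ) with Δψ = ln[tan(π/4+φ₂/2)/tan(π/4+φ₁/2)] = +0.9713, Δλ = -2.7581 → C = 289.40°
d = R·|Δφ| / |cos C| = 6365·0.73566 / 0.33216 = 14097 km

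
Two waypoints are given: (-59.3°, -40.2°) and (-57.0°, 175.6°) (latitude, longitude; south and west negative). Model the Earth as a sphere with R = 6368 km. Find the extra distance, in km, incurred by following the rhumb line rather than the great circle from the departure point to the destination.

1757 km

Great circle: cos σ = sin φ₁ sin φ₂ + cos φ₁ cos φ₂ cos Δλ,  σ = 1.0523 rad → d_gc = 6700.8 km
Rhumb line: Δψ = +0.0761, q = Δφ/Δψ = 0.5275, d_rh = R√(Δφ²+q²Δλ²) = 8457.6 km
Excess = 8457.6 − 6700.8 = 1756.8 ≈ 1757 km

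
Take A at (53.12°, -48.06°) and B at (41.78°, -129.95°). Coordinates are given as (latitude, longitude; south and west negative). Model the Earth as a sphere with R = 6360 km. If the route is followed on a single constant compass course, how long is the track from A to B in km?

6241 km

Δψ = ln[tan(π/4+φ₂/2)/tan(π/4+φ₁/2)] = -0.2943;  Δφ = -0.1979 rad,  Δλ = -1.4293 rad
q = Δφ/Δψ = 0.6725
d = R·√(Δφ² + q²Δλ²) = 6360·0.98132 = 6241 km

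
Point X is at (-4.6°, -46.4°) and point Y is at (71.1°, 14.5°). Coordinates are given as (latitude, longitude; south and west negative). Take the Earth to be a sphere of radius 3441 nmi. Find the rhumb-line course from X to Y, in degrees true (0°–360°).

Δψ = ln[tan(π/4+φ₂/2)/tan(π/4+φ₁/2)] = +1.8735
Δλ = +1.0629 rad (taken the short way round)
course = atan2(Δλ, Δψ) = 29.57°

29.6°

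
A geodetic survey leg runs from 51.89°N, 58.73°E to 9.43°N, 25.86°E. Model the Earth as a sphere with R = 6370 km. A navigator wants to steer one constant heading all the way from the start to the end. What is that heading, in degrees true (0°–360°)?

Meridional parts: M(φ₁)=+1.0630, M(φ₂)=+0.1653 → ΔM = -0.8977;  Δλ = -0.5737 rad
tan C = Δλ / ΔM = +0.6391 → C = 212.58°

212.6°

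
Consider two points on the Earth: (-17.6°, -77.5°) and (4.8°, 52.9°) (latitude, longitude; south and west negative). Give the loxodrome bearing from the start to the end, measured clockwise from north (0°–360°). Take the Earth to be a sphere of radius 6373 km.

Meridional parts: M(φ₁)=-0.3121, M(φ₂)=+0.0839 → ΔM = +0.3960;  Δλ = +2.2759 rad
tan C = Δλ / ΔM = +5.7472 → C = 80.13°

80.1°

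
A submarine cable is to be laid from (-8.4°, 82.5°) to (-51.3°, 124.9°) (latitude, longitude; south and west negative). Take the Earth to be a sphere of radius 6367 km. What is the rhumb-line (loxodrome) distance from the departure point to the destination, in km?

6174 km

Δψ = ln[tan(π/4+φ₂/2)/tan(π/4+φ₁/2)] = -0.8993;  Δφ = -0.7487 rad,  Δλ = +0.7400 rad
q = Δφ/Δψ = 0.8326
d = R·√(Δφ² + q²Δλ²) = 6367·0.96964 = 6174 km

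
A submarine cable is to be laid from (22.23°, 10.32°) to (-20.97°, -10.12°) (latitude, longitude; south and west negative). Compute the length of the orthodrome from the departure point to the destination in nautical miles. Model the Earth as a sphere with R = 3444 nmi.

cos σ = sin φ₁ sin φ₂ + cos φ₁ cos φ₂ cos Δλ
      = sin(22.23°)sin(-20.97°) + cos(22.23°)cos(-20.97°)cos(-20.44°) = 0.6745
σ = 47.581° → d = Rσ = 3444·0.83045 = 2860 nmi

2860 nmi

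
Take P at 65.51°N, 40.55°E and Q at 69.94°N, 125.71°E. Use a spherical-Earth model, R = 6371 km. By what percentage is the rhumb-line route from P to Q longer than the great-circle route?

8.6%

Great circle: σ = 0.5220 rad → d_gc = Rσ = 3325.7 km
Rhumb: Δφ = +0.0773, Δλ = +1.4863, Δψ = +0.2046, q = Δφ/Δψ = 0.3778 → d_rh = R√(Δφ²+q²Δλ²) = 3611.6 km
Excess = (3611.6 − 3325.7) / 3325.7 = 285.9 / 3325.7 = 8.60% ≈ 8.6%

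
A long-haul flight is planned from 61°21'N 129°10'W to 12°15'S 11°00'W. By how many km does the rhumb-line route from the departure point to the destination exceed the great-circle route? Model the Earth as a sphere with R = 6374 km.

Great circle: cos σ = sin φ₁ sin φ₂ + cos φ₁ cos φ₂ cos Δλ,  σ = 1.9904 rad → d_gc = 12686.6 km
Rhumb line: Δψ = -1.5805, q = Δφ/Δψ = 0.8127, d_rh = R√(Δφ²+q²Δλ²) = 13460.7 km
Excess = 13460.7 − 12686.6 = 774.1 ≈ 774 km

774 km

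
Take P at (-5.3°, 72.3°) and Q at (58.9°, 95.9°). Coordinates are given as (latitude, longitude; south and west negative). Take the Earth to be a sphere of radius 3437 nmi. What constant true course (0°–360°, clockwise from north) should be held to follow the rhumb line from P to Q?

16.7°

Meridional parts: M(φ₁)=-0.0926, M(φ₂)=+1.2792 → ΔM = +1.3718;  Δλ = +0.4119 rad
tan C = Δλ / ΔM = +0.3003 → C = 16.71°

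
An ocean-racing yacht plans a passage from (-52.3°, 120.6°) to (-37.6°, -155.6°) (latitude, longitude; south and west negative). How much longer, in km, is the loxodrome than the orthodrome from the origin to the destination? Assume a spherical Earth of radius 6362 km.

Great circle: cos σ = sin φ₁ sin φ₂ + cos φ₁ cos φ₂ cos Δλ,  σ = 1.0062 rad → d_gc = 6401.35 km
Rhumb line: Δψ = +0.3655, q = Δφ/Δψ = 0.7019, d_rh = R√(Δφ²+q²Δλ²) = 6731.77 km
Excess = 6731.77 − 6401.35 = 330.42 ≈ 330 km

330 km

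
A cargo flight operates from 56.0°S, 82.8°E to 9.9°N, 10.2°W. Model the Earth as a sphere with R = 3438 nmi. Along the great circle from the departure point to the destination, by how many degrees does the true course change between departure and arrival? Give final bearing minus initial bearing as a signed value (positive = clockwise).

+52.4°

Initial bearing θ₁ = atan2(sin Δλ cos φ₂, cos φ₁ sin φ₂ − sin φ₁ cos φ₂ cos Δλ) = 273.11°
Final bearing θ₂ = (initial bearing from the destination back to the start) + 180° = 325.47°
Δθ = θ₂ − θ₁ = +52.4°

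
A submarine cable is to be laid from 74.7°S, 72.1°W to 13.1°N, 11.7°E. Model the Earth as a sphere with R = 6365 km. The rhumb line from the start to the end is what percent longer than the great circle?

Great circle: σ = 1.7628 rad → d_gc = Rσ = 11220.5 km
Rhumb: Δφ = +1.5324, Δλ = +1.4626, Δψ = +2.2382, q = Δφ/Δψ = 0.6847 → d_rh = R√(Δφ²+q²Δλ²) = 11651.6 km
Excess = (11651.6 − 11220.5) / 11220.5 = 431.1 / 11220.5 = 3.84% ≈ 3.8%

3.8%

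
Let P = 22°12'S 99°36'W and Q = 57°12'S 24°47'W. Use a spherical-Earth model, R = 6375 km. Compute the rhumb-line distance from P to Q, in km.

Rhumb course C = atan2(Δλ, Δψ) with Δψ = ln[tan(π/4+φ₂/2)/tan(π/4+φ₁/2)] = -0.8256, Δλ = +1.3058 → C = 122.30°
d = R·|Δφ| / |cos C| = 6375·0.61087 / 0.53439 = 7287 km

7287 km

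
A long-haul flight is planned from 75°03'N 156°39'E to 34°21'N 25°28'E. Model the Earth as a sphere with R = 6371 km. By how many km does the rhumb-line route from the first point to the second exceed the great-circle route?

1360 km

Great circle: cos σ = sin φ₁ sin φ₂ + cos φ₁ cos φ₂ cos Δλ,  σ = 1.1539 rad → d_gc = 7351.7 km
Rhumb line: Δψ = -1.3919, q = Δφ/Δψ = 0.5103, d_rh = R√(Δφ²+q²Δλ²) = 8711.9 km
Excess = 8711.9 − 7351.7 = 1360.2 ≈ 1360 km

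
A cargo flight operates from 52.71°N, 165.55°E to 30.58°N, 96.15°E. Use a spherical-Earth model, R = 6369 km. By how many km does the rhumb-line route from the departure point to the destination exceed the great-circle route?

Great circle: cos σ = sin φ₁ sin φ₂ + cos φ₁ cos φ₂ cos Δλ,  σ = 0.9419 rad → d_gc = 5998.9 km
Rhumb line: Δψ = -0.5254, q = Δφ/Δψ = 0.7351, d_rh = R√(Δφ²+q²Δλ²) = 6181.6 km
Excess = 6181.6 − 5998.9 = 182.7 ≈ 183 km

183 km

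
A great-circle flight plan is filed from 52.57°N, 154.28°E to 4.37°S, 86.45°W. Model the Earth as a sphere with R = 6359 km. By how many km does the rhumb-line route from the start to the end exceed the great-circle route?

Great circle: cos σ = sin φ₁ sin φ₂ + cos φ₁ cos φ₂ cos Δλ,  σ = 1.9356 rad → d_gc = 12308.8 km
Rhumb line: Δψ = -1.1588, q = Δφ/Δψ = 0.8576, d_rh = R√(Δφ²+q²Δλ²) = 12993.0 km
Excess = 12993.0 − 12308.8 = 684.2 ≈ 684 km

684 km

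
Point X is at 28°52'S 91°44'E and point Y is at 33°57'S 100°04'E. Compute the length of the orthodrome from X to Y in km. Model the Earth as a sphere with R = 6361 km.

Haversine: a = sin²(Δφ/2)+cos φ₁ cos φ₂ sin²(Δλ/2) = 0.00580;  σ = 2·atan2(√a,√(1−a))
σ = 8.737° → d = Rσ = 6361·0.15248 = 970 km

970 km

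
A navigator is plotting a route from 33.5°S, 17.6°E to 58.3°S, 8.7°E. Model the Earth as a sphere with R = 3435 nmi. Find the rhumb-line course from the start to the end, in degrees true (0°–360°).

193.7°

Δψ = ln[tan(π/4+φ₂/2)/tan(π/4+φ₁/2)] = -0.6379
Δλ = -0.1553 rad (taken the short way round)
course = atan2(Δλ, Δψ) = 193.69°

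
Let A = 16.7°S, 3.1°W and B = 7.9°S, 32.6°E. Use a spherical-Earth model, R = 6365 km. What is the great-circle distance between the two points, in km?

3989 km

cos σ = sin φ₁ sin φ₂ + cos φ₁ cos φ₂ cos Δλ
      = sin(-16.70°)sin(-7.90°) + cos(-16.70°)cos(-7.90°)cos(35.70°) = 0.8099
σ = 35.909° → d = Rσ = 6365·0.62674 = 3989 km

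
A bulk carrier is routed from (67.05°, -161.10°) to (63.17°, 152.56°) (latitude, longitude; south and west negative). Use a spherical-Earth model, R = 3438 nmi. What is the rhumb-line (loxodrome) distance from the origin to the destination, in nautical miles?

1191 nmi

Δψ = ln[tan(π/4+φ₂/2)/tan(π/4+φ₁/2)] = -0.1612;  Δφ = -0.0677 rad,  Δλ = -0.8088 rad
q = Δφ/Δψ = 0.4200
d = R·√(Δφ² + q²Δλ²) = 3438·0.34641 = 1191 nmi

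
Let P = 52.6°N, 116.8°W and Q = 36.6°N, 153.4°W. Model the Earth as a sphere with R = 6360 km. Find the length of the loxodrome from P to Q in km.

3371 km

Rhumb course C = atan2(Δλ, Δψ) with Δψ = ln[tan(π/4+φ₂/2)/tan(π/4+φ₁/2)] = -0.3960, Δλ = -0.6388 → C = 238.20°
d = R·|Δφ| / |cos C| = 6360·0.27925 / 0.52691 = 3371 km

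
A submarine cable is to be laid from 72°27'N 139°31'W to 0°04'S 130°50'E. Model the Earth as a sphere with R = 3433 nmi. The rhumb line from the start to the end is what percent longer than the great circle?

Great circle: σ = 1.5701 rad → d_gc = Rσ = 5390.0 nmi
Rhumb: Δφ = -1.2657, Δλ = -1.5647, Δψ = -1.8696, q = Δφ/Δψ = 0.6770 → d_rh = R√(Δφ²+q²Δλ²) = 5665.8 nmi
Excess = (5665.8 − 5390.0) / 5390.0 = 275.8 / 5390.0 = 5.12% ≈ 5.1%

5.1%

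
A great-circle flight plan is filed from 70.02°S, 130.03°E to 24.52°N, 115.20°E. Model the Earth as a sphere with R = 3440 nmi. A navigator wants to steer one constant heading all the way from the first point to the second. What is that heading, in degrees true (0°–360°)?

353.2°

Meridional parts: M(φ₁)=-1.7364, M(φ₂)=+0.4416 → ΔM = +2.1781;  Δλ = -0.2588 rad
tan C = Δλ / ΔM = -0.1188 → C = 353.22°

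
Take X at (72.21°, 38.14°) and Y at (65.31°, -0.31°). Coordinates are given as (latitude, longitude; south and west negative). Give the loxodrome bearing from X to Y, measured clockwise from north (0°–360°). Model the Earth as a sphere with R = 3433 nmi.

243.4°

Δψ = ln[tan(π/4+φ₂/2)/tan(π/4+φ₁/2)] = -0.3353
Δλ = -0.6711 rad (taken the short way round)
course = atan2(Δλ, Δψ) = 243.45°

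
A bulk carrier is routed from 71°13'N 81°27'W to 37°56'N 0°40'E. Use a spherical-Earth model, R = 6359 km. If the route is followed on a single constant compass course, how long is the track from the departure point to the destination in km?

6128 km

Δψ = ln[tan(π/4+φ₂/2)/tan(π/4+φ₁/2)] = -1.0829;  Δφ = -0.5809 rad,  Δλ = +1.4332 rad
q = Δφ/Δψ = 0.5364
d = R·√(Δφ² + q²Δλ²) = 6359·0.96362 = 6128 km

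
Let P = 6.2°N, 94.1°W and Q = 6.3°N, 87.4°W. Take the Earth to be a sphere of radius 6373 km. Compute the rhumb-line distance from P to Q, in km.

741 km

Δψ = ln[tan(π/4+φ₂/2)/tan(π/4+φ₁/2)] = +0.0018;  Δφ = +0.0017 rad,  Δλ = +0.1169 rad
q = Δφ/Δψ = 0.9941
d = R·√(Δφ² + q²Δλ²) = 6373·0.11626 = 741 km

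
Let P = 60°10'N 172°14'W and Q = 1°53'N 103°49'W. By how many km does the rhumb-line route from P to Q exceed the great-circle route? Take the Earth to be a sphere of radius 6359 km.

181 km

Great circle: cos σ = sin φ₁ sin φ₂ + cos φ₁ cos φ₂ cos Δλ,  σ = 1.3578 rad → d_gc = 8634.1 km
Rhumb line: Δψ = -1.2899, q = Δφ/Δψ = 0.7886, d_rh = R√(Δφ²+q²Δλ²) = 8814.8 km
Excess = 8814.8 − 8634.1 = 180.7 ≈ 181 km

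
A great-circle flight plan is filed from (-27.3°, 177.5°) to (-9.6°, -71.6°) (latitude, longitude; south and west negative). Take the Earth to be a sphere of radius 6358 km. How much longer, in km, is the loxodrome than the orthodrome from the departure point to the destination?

Great circle: cos σ = sin φ₁ sin φ₂ + cos φ₁ cos φ₂ cos Δλ,  σ = 1.8091 rad → d_gc = 11502.4 km
Rhumb line: Δψ = +0.3273, q = Δφ/Δψ = 0.9440, d_rh = R√(Δφ²+q²Δλ²) = 11781.7 km
Excess = 11781.7 − 11502.4 = 279.3 ≈ 279 km

279 km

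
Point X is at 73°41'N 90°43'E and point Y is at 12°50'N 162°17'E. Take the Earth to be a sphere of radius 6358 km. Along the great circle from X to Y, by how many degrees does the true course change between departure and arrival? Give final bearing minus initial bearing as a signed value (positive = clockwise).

+59.6°

At departure: θ₁ = atan2(sin Δλ cos φ₂, cos φ₁ sin φ₂ − sin φ₁ cos φ₂ cos Δλ) = 104.17°
At arrival: θ₂ = atan2(sin Δλ cos φ₁, −cos φ₂ sin φ₁ + sin φ₂ cos φ₁ cos Δλ) = 163.78°
Δθ = θ₂ − θ₁ = +59.6°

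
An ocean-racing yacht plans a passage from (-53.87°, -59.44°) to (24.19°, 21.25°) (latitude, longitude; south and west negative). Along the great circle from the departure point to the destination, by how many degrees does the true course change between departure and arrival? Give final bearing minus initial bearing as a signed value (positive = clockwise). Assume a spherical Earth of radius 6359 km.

Initial bearing θ₁ = atan2(sin Δλ cos φ₂, cos φ₁ sin φ₂ − sin φ₁ cos φ₂ cos Δλ) = 68.16°
Final bearing θ₂ = (initial bearing from the destination back to the start) + 180° = 36.87°
Δθ = θ₂ − θ₁ = -31.3°

-31.3°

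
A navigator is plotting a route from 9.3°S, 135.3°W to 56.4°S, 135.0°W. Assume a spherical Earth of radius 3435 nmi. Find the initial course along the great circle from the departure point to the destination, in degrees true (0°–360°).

179.8°

θ = atan2( sin Δλ·cos φ₂ ,  cos φ₁ sin φ₂ − sin φ₁ cos φ₂ cos Δλ )
  = atan2(+0.0029, -0.7325) = 179.77°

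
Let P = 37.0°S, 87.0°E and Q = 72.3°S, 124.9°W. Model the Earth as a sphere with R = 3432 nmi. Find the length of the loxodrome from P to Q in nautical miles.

5150 nmi

Rhumb course C = atan2(Δλ, Δψ) with Δψ = ln[tan(π/4+φ₂/2)/tan(π/4+φ₁/2)] = -1.1638, Δλ = +2.5848 → C = 114.24°
d = R·|Δφ| / |cos C| = 3432·0.61610 / 0.41056 = 5150 nmi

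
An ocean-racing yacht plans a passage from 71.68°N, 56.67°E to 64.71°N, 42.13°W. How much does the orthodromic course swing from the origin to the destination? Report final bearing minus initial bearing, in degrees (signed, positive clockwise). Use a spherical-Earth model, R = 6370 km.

At departure: θ₁ = atan2(sin Δλ cos φ₂, cos φ₁ sin φ₂ − sin φ₁ cos φ₂ cos Δλ) = 309.36°
At arrival: θ₂ = atan2(sin Δλ cos φ₁, −cos φ₂ sin φ₁ + sin φ₂ cos φ₁ cos Δλ) = 214.67°
Δθ = θ₂ − θ₁ = -94.7°

-94.7°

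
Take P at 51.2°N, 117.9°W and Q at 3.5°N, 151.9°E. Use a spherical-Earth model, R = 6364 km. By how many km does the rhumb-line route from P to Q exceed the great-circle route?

Great circle: cos σ = sin φ₁ sin φ₂ + cos φ₁ cos φ₂ cos Δλ,  σ = 1.5254 rad → d_gc = 9707.6 km
Rhumb line: Δψ = -0.9826, q = Δφ/Δψ = 0.8473, d_rh = R√(Δφ²+q²Δλ²) = 10006.6 km
Excess = 10006.6 − 9707.6 = 299.0 ≈ 299 km

299 km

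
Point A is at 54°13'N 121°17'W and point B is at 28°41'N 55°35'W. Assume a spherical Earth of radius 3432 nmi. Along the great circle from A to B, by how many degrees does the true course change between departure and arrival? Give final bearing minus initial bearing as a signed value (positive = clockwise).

+47.3°

At departure: θ₁ = atan2(sin Δλ cos φ₂, cos φ₁ sin φ₂ − sin φ₁ cos φ₂ cos Δλ) = 90.88°
At arrival: θ₂ = atan2(sin Δλ cos φ₁, −cos φ₂ sin φ₁ + sin φ₂ cos φ₁ cos Δλ) = 138.21°
Δθ = θ₂ − θ₁ = +47.3°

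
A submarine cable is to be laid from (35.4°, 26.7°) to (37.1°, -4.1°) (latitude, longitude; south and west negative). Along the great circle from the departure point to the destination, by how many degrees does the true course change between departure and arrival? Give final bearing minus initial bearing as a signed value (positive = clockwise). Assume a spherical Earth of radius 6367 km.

Initial bearing θ₁ = atan2(sin Δλ cos φ₂, cos φ₁ sin φ₂ − sin φ₁ cos φ₂ cos Δλ) = 283.07°
Final bearing θ₂ = (initial bearing from the destination back to the start) + 180° = 264.57°
Δθ = θ₂ − θ₁ = -18.5°

-18.5°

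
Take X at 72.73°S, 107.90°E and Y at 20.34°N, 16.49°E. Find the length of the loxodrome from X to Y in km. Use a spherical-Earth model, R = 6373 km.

12695 km

Δψ = ln[tan(π/4+φ₂/2)/tan(π/4+φ₁/2)] = +2.2475;  Δφ = +1.6244 rad,  Δλ = -1.5954 rad
q = Δφ/Δψ = 0.7228
d = R·√(Δφ² + q²Δλ²) = 6373·1.99203 = 12695 km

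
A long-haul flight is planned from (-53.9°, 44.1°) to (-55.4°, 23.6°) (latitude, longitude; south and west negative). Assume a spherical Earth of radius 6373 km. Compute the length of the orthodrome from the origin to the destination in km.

cos σ = sin φ₁ sin φ₂ + cos φ₁ cos φ₂ cos Δλ
      = sin(-53.90°)sin(-55.40°) + cos(-53.90°)cos(-55.40°)cos(-20.50°) = 0.9785
σ = 11.911° → d = Rσ = 6373·0.20788 = 1325 km

1325 km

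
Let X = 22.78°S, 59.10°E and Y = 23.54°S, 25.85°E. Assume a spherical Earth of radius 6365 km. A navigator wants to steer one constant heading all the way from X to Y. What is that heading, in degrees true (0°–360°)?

268.6°

Δψ = ln[tan(π/4+φ₂/2)/tan(π/4+φ₁/2)] = -0.0144
Δλ = -0.5803 rad (taken the short way round)
course = atan2(Δλ, Δψ) = 268.58°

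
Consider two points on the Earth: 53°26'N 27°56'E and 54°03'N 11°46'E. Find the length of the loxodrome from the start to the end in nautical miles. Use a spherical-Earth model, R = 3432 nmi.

Δψ = ln[tan(π/4+φ₂/2)/tan(π/4+φ₁/2)] = +0.0182;  Δφ = +0.0108 rad,  Δλ = -0.2822 rad
q = Δφ/Δψ = 0.5914
d = R·√(Δφ² + q²Δλ²) = 3432·0.16722 = 574 nmi

574 nmi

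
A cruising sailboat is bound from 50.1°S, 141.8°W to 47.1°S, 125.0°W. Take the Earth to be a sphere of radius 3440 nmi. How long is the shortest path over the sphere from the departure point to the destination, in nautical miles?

689 nmi

Haversine: a = sin²(Δφ/2)+cos φ₁ cos φ₂ sin²(Δλ/2) = 0.01000;  σ = 2·atan2(√a,√(1−a))
σ = 11.480° → d = Rσ = 3440·0.20037 = 689 nmi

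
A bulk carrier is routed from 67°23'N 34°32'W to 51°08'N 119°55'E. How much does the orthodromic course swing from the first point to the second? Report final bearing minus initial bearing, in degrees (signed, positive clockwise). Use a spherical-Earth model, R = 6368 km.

At departure: θ₁ = atan2(sin Δλ cos φ₂, cos φ₁ sin φ₂ − sin φ₁ cos φ₂ cos Δλ) = 18.22°
At arrival: θ₂ = atan2(sin Δλ cos φ₁, −cos φ₂ sin φ₁ + sin φ₂ cos φ₁ cos Δλ) = 168.95°
Δθ = θ₂ − θ₁ = +150.7°

+150.7°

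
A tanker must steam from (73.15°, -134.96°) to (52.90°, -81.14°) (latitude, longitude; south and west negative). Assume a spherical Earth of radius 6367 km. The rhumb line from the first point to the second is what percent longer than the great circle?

3.0%

Great circle: σ = 0.5225 rad → d_gc = Rσ = 3326.9 km
Rhumb: Δφ = -0.3534, Δλ = +0.9393, Δψ = -0.8178, q = Δφ/Δψ = 0.4321 → d_rh = R√(Δφ²+q²Δλ²) = 3426.9 km
Excess = (3426.9 − 3326.9) / 3326.9 = 100.0 / 3326.9 = 3.01% ≈ 3.0%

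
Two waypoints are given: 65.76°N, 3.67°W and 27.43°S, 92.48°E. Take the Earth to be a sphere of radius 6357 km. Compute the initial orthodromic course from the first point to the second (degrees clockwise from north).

N = sin Δλ·cos φ₂ = +0.8825;  D = cos φ₁ sin φ₂ − sin φ₁ cos φ₂ cos Δλ = -0.1024
initial course = atan2(N, D) = 96.62°

96.6°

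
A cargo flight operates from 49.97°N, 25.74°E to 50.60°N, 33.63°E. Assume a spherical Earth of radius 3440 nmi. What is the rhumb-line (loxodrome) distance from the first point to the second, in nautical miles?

Rhumb course C = atan2(Δλ, Δψ) with Δψ = ln[tan(π/4+φ₂/2)/tan(π/4+φ₁/2)] = +0.0172, Δλ = +0.1377 → C = 82.88°
d = R·|Δφ| / |cos C| = 3440·0.01100 / 0.12400 = 305 nmi

305 nmi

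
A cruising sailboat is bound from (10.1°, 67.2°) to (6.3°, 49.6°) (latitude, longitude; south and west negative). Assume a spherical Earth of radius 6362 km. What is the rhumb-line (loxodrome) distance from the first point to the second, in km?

Δψ = ln[tan(π/4+φ₂/2)/tan(π/4+φ₁/2)] = -0.0670;  Δφ = -0.0663 rad,  Δλ = -0.3072 rad
q = Δφ/Δψ = 0.9896
d = R·√(Δφ² + q²Δλ²) = 6362·0.31113 = 1979 km

1979 km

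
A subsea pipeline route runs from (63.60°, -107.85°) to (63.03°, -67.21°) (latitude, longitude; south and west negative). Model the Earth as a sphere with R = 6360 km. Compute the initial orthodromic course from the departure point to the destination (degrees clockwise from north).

θ = atan2( sin Δλ·cos φ₂ ,  cos φ₁ sin φ₂ − sin φ₁ cos φ₂ cos Δλ )
  = atan2(+0.2954, +0.0880) = 73.41°

73.4°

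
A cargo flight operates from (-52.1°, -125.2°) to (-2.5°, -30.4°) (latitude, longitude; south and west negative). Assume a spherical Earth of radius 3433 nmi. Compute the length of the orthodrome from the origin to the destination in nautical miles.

5451 nmi

Haversine: a = sin²(Δφ/2)+cos φ₁ cos φ₂ sin²(Δλ/2) = 0.50847;  σ = 2·atan2(√a,√(1−a))
σ = 90.970° → d = Rσ = 3433·1.58773 = 5451 nmi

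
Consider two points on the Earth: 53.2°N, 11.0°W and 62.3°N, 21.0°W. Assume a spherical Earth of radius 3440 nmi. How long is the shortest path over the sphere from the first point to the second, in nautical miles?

632 nmi

Haversine: a = sin²(Δφ/2)+cos φ₁ cos φ₂ sin²(Δλ/2) = 0.00841;  σ = 2·atan2(√a,√(1−a))
σ = 10.522° → d = Rσ = 3440·0.18365 = 632 nmi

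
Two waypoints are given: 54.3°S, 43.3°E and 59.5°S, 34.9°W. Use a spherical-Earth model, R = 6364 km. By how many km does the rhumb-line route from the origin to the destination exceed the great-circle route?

270 km

Great circle: cos σ = sin φ₁ sin φ₂ + cos φ₁ cos φ₂ cos Δλ,  σ = 0.7071 rad → d_gc = 4499.677 km
Rhumb line: Δψ = -0.1665, q = Δφ/Δψ = 0.5450, d_rh = R√(Δφ²+q²Δλ²) = 4769.179 km
Excess = 4769.179 − 4499.677 = 269.502 ≈ 270 km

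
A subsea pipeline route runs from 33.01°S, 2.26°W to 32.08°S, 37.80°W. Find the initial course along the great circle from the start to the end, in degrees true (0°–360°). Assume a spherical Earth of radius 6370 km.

261.9°

N = sin Δλ·cos φ₂ = -0.4925;  D = cos φ₁ sin φ₂ − sin φ₁ cos φ₂ cos Δλ = -0.0698
initial course = atan2(N, D) = 261.94°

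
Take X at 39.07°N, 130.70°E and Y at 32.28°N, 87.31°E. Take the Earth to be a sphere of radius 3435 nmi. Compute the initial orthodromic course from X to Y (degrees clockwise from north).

272.7°

θ = atan2( sin Δλ·cos φ₂ ,  cos φ₁ sin φ₂ − sin φ₁ cos φ₂ cos Δλ )
  = atan2(-0.5808, +0.0274) = 272.70°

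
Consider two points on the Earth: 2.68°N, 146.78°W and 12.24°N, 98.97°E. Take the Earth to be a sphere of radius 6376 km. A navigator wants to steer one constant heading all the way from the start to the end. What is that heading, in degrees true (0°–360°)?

274.8°

Meridional parts: M(φ₁)=+0.0468, M(φ₂)=+0.2153 → ΔM = +0.1685;  Δλ = -1.9940 rad
tan C = Δλ / ΔM = -11.8355 → C = 274.83°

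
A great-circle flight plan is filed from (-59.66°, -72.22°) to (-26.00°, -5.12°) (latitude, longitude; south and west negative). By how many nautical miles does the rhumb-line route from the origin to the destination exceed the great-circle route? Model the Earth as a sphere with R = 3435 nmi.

Great circle: cos σ = sin φ₁ sin φ₂ + cos φ₁ cos φ₂ cos Δλ,  σ = 0.9824 rad → d_gc = 3374.66 nmi
Rhumb line: Δψ = +0.8349, q = Δφ/Δψ = 0.7036, d_rh = R√(Δφ²+q²Δλ²) = 3476.21 nmi
Excess = 3476.21 − 3374.66 = 101.55 ≈ 102 nmi

102 nmi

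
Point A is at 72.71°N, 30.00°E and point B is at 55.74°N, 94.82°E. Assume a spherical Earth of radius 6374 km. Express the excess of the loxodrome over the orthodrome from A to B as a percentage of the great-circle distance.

4.5%

Great circle: σ = 0.5349 rad → d_gc = Rσ = 3409.3 km
Rhumb: Δφ = -0.2962, Δλ = +1.1313, Δψ = -0.7067, q = Δφ/Δψ = 0.4191 → d_rh = R√(Δφ²+q²Δλ²) = 3563.6 km
Excess = (3563.6 − 3409.3) / 3409.3 = 154.3 / 3409.3 = 4.53% ≈ 4.5%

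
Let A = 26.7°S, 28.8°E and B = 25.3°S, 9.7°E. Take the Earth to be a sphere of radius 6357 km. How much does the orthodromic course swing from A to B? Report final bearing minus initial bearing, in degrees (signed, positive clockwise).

At departure: θ₁ = atan2(sin Δλ cos φ₂, cos φ₁ sin φ₂ − sin φ₁ cos φ₂ cos Δλ) = 270.40°
At arrival: θ₂ = atan2(sin Δλ cos φ₁, −cos φ₂ sin φ₁ + sin φ₂ cos φ₁ cos Δλ) = 278.84°
Δθ = θ₂ − θ₁ = +8.4°

+8.4°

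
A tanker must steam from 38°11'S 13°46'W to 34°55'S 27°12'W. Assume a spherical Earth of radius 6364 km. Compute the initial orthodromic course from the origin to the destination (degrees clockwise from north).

282.8°

N = sin Δλ·cos φ₂ = -0.1905;  D = cos φ₁ sin φ₂ − sin φ₁ cos φ₂ cos Δλ = +0.0431
initial course = atan2(N, D) = 282.75°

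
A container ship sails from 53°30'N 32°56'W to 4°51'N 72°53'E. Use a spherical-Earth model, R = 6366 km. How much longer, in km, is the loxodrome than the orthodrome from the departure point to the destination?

Great circle: cos σ = sin φ₁ sin φ₂ + cos φ₁ cos φ₂ cos Δλ,  σ = 1.6645 rad → d_gc = 10596.3 km
Rhumb line: Δψ = -1.0247, q = Δφ/Δψ = 0.8287, d_rh = R√(Δφ²+q²Δλ²) = 11141.7 km
Excess = 11141.7 − 10596.3 = 545.4 ≈ 545 km

545 km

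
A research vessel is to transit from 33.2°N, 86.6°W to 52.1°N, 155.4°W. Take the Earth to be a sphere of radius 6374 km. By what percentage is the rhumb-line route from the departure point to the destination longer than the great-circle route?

Great circle: σ = 0.9047 rad → d_gc = Rσ = 5766.3 km
Rhumb: Δφ = +0.3299, Δλ = -1.2008, Δψ = +0.4541, q = Δφ/Δψ = 0.7264 → d_rh = R√(Δφ²+q²Δλ²) = 5944.1 km
Excess = (5944.1 − 5766.3) / 5766.3 = 177.8 / 5766.3 = 3.08% ≈ 3.1%

3.1%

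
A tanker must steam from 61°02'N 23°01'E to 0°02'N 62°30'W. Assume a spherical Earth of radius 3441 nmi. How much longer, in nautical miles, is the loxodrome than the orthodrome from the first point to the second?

182 nmi

Great circle: cos σ = sin φ₁ sin φ₂ + cos φ₁ cos φ₂ cos Δλ,  σ = 1.5324 rad → d_gc = 5273.06 nmi
Rhumb line: Δψ = -1.3530, q = Δφ/Δψ = 0.7869, d_rh = R√(Δφ²+q²Δλ²) = 5454.59 nmi
Excess = 5454.59 − 5273.06 = 181.53 ≈ 182 nmi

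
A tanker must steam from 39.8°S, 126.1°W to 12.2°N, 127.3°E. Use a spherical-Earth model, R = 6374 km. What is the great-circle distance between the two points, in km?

cos σ = sin φ₁ sin φ₂ + cos φ₁ cos φ₂ cos Δλ
      = sin(-39.80°)sin(12.20°) + cos(-39.80°)cos(12.20°)cos(-106.60°) = -0.3498
σ = 110.475° → d = Rσ = 6374·1.92816 = 12290 km

12290 km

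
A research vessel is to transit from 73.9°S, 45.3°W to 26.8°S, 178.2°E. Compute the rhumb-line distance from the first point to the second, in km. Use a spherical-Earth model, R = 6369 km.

9970 km

Rhumb course C = atan2(Δλ, Δψ) with Δψ = ln[tan(π/4+φ₂/2)/tan(π/4+φ₁/2)] = +1.4701, Δλ = -2.3824 → C = 301.68°
d = R·|Δφ| / |cos C| = 6369·0.82205 / 0.52515 = 9970 km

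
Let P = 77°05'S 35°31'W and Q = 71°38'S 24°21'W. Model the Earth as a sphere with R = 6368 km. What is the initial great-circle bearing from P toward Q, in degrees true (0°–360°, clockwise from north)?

34.4°

θ = atan2( sin Δλ·cos φ₂ ,  cos φ₁ sin φ₂ − sin φ₁ cos φ₂ cos Δλ )
  = atan2(+0.0610, +0.0892) = 34.39°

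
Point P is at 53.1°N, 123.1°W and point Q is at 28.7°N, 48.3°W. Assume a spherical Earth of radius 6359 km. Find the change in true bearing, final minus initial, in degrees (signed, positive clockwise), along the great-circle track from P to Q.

At departure: θ₁ = atan2(sin Δλ cos φ₂, cos φ₁ sin φ₂ − sin φ₁ cos φ₂ cos Δλ) = 82.97°
At arrival: θ₂ = atan2(sin Δλ cos φ₁, −cos φ₂ sin φ₁ + sin φ₂ cos φ₁ cos Δλ) = 137.21°
Δθ = θ₂ − θ₁ = +54.2°

+54.2°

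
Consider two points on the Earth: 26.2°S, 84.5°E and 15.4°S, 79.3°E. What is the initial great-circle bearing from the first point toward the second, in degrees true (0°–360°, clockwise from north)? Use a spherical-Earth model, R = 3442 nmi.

334.8°

θ = atan2( sin Δλ·cos φ₂ ,  cos φ₁ sin φ₂ − sin φ₁ cos φ₂ cos Δλ )
  = atan2(-0.0874, +0.1856) = 334.79°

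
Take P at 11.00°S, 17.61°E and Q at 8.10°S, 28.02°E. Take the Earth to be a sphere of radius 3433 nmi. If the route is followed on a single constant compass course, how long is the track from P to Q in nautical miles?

639 nmi

Rhumb course C = atan2(Δλ, Δψ) with Δψ = ln[tan(π/4+φ₂/2)/tan(π/4+φ₁/2)] = +0.0513, Δλ = +0.1817 → C = 74.22°
d = R·|Δφ| / |cos C| = 3433·0.05061 / 0.27188 = 639 nmi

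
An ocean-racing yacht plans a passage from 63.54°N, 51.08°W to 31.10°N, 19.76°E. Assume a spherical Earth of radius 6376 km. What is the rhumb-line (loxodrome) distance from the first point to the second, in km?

Rhumb course C = atan2(Δλ, Δψ) with Δψ = ln[tan(π/4+φ₂/2)/tan(π/4+φ₁/2)] = -0.8761, Δλ = +1.2364 → C = 125.32°
d = R·|Δφ| / |cos C| = 6376·0.56618 / 0.57818 = 6244 km

6244 km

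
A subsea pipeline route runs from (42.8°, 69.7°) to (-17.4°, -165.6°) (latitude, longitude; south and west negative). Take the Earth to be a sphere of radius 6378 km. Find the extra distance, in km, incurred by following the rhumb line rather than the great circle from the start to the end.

Great circle: cos σ = sin φ₁ sin φ₂ + cos φ₁ cos φ₂ cos Δλ,  σ = 2.2165 rad → d_gc = 14136.9 km
Rhumb line: Δψ = -1.1365, q = Δφ/Δψ = 0.9245, d_rh = R√(Δφ²+q²Δλ²) = 14477.0 km
Excess = 14477.0 − 14136.9 = 340.1 ≈ 340 km

340 km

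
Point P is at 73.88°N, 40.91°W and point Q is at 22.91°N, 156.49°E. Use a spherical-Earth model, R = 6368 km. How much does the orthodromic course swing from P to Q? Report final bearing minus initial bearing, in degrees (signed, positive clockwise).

At departure: θ₁ = atan2(sin Δλ cos φ₂, cos φ₁ sin φ₂ − sin φ₁ cos φ₂ cos Δλ) = 343.87°
At arrival: θ₂ = atan2(sin Δλ cos φ₁, −cos φ₂ sin φ₁ + sin φ₂ cos φ₁ cos Δλ) = 184.80°
Δθ = θ₂ − θ₁ = -159.1°

-159.1°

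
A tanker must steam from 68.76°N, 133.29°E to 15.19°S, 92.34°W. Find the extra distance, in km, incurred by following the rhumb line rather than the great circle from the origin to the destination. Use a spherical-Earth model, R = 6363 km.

1373 km

Great circle: cos σ = sin φ₁ sin φ₂ + cos φ₁ cos φ₂ cos Δλ,  σ = 2.0814 rad → d_gc = 13244.0 km
Rhumb line: Δψ = -1.9422, q = Δφ/Δψ = 0.7544, d_rh = R√(Δφ²+q²Δλ²) = 14616.8 km
Excess = 14616.8 − 13244.0 = 1372.8 ≈ 1373 km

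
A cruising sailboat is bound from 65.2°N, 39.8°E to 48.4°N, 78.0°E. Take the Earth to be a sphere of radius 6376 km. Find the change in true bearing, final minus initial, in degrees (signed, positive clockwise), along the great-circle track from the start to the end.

At departure: θ₁ = atan2(sin Δλ cos φ₂, cos φ₁ sin φ₂ − sin φ₁ cos φ₂ cos Δλ) = 111.29°
At arrival: θ₂ = atan2(sin Δλ cos φ₁, −cos φ₂ sin φ₁ + sin φ₂ cos φ₁ cos Δλ) = 143.94°
Δθ = θ₂ − θ₁ = +32.7°

+32.7°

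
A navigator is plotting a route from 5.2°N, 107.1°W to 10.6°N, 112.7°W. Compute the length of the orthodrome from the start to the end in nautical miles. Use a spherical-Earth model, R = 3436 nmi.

464 nmi

cos σ = sin φ₁ sin φ₂ + cos φ₁ cos φ₂ cos Δλ
      = sin(5.20°)sin(10.60°) + cos(5.20°)cos(10.60°)cos(-5.60°) = 0.9909
σ = 7.740° → d = Rσ = 3436·0.13508 = 464 nmi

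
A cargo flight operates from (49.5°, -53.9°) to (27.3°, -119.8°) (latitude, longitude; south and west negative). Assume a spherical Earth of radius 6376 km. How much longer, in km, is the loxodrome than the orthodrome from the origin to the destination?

Great circle: cos σ = sin φ₁ sin φ₂ + cos φ₁ cos φ₂ cos Δλ,  σ = 0.9466 rad → d_gc = 6035.786 km
Rhumb line: Δψ = -0.5016, q = Δφ/Δψ = 0.7725, d_rh = R√(Δφ²+q²Δλ²) = 6180.290 km
Excess = 6180.290 − 6035.786 = 144.504 ≈ 145 km

145 km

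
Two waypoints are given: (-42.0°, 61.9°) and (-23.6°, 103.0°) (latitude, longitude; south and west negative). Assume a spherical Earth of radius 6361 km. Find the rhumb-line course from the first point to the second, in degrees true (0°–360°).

Meridional parts: M(φ₁)=-0.8092, M(φ₂)=-0.4241 → ΔM = +0.3851;  Δλ = +0.7173 rad
tan C = Δλ / ΔM = +1.8627 → C = 61.77°

61.8°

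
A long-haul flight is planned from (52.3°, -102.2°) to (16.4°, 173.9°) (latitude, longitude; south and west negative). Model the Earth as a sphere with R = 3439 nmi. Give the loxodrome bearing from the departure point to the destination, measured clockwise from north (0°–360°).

241.8°

Meridional parts: M(φ₁)=+1.0747, M(φ₂)=+0.2902 → ΔM = -0.7845;  Δλ = -1.4643 rad
tan C = Δλ / ΔM = +1.8666 → C = 241.82°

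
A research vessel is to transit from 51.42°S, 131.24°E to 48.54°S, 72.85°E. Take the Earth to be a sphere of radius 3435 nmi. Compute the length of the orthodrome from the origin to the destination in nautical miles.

cos σ = sin φ₁ sin φ₂ + cos φ₁ cos φ₂ cos Δλ
      = sin(-51.42°)sin(-48.54°) + cos(-51.42°)cos(-48.54°)cos(-58.39°) = 0.8023
σ = 36.654° → d = Rσ = 3435·0.63973 = 2197 nmi

2197 nmi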